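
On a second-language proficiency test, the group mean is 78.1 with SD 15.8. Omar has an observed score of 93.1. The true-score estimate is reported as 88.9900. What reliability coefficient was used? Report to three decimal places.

0.726

T̂ = ρX + (1 − ρ)μ  ⇒  T̂ − μ = ρ(X − μ)
ρ = (T̂ − μ)/(X − μ) = (88.9900 − 78.1) / (93.1 − 78.1) = 10.8900 / 15.0 = 0.72600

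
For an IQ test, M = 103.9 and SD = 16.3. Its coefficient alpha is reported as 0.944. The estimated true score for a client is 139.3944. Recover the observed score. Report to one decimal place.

141.5

T̂ = ρX + (1 − ρ)μ  ⇒  X = (T̂ − (1 − ρ)μ) / ρ
X = (139.3944 − 0.056 × 103.9) / 0.944 = (139.3944 − 5.8184) / 0.944 = 133.5760 / 0.944 = 141.500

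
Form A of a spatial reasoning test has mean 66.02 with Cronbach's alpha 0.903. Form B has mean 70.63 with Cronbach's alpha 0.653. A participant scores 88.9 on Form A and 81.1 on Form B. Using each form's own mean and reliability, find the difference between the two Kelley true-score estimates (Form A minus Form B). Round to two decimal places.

9.21

T̂_A = 0.903(88.9) + 0.097(66.02) = 86.6806
T̂_B = 0.653(81.1) + 0.347(70.63) = 77.4669
T̂_A − T̂_B = 9.2137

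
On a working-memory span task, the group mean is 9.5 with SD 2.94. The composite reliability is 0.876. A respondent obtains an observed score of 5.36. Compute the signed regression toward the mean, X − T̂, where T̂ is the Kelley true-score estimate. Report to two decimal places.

-0.51

T̂ = 0.876(5.36) + 0.124(9.5) = 4.69536 + 1.1780 = 5.8734 → 5.873
X − T̂ = 5.36 − 5.873 = -0.513 → -0.51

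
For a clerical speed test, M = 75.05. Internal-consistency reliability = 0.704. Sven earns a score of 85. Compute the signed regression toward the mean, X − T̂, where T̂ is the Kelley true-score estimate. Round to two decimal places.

T̂ = ρX + (1 − ρ)μ
  = 0.704 × 85 + 0.296 × 75.05
  = 59.840 + 22.21480
  = 82.0548
  ≈ 82.055
X − T̂ = 85 − 82.055 = 2.945 → 2.95

2.95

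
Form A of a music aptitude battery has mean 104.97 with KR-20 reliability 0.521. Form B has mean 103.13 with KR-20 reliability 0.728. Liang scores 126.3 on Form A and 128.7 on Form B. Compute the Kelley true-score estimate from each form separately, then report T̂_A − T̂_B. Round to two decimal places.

-5.66

T̂_A = 0.521(126.3) + 0.479(104.97) = 116.0829
T̂_B = 0.728(128.7) + 0.272(103.13) = 121.7450
T̂_A − T̂_B = -5.6620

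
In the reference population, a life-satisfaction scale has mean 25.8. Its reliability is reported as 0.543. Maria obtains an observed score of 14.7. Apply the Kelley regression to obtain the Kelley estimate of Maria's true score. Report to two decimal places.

19.77

T̂ = ρX + (1 − ρ)μ
  = 0.543 × 14.7 + 0.457 × 25.8
  = 7.9821 + 11.7906
  = 19.773
  ≈ 19.77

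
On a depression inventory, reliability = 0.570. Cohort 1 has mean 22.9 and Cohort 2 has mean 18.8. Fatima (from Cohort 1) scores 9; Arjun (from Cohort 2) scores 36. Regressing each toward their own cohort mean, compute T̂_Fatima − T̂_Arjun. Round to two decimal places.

T̂_Fatima = 0.570(9) + 0.430(22.9) = 14.9770
T̂_Arjun = 0.570(36) + 0.430(18.8) = 28.6040
Difference = 14.9770 − 28.6040 = -13.6270

-13.63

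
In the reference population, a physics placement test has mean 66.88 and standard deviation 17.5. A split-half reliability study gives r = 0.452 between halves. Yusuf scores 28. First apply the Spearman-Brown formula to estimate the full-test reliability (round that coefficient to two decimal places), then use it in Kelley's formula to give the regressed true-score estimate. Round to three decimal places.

Spearman-Brown: ρ = 2r/(1 + r) = 2(0.452)/(1 + 0.452) = 0.9040/1.452 = 0.6226 → 0.62
T̂ = ρX + (1 − ρ)μ
  = 0.62 × 28 + 0.38 × 66.88
  = 17.36 + 25.4144
  = 42.7744
  ≈ 42.774

42.774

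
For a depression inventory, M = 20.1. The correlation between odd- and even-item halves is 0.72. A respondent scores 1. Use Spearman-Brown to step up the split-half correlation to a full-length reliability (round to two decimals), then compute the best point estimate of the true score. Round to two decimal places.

4.06

Spearman-Brown: ρ = 2r/(1 + r) = 2(0.72)/(1 + 0.72) = 1.440/1.72 = 0.8372 → 0.84
T̂ = ρX + (1 − ρ)μ
  = 0.84 × 1 + 0.16 × 20.1
  = 0.84 + 3.216
  = 4.056
  ≈ 4.06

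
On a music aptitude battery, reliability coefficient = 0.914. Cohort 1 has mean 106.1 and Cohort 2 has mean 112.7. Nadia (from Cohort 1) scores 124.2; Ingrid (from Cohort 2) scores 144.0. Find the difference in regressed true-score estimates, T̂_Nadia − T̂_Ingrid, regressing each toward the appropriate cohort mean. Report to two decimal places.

-18.66

T̂_Nadia = 0.914(124.2) + 0.086(106.1) = 122.6434
T̂_Ingrid = 0.914(144.0) + 0.086(112.7) = 141.3082
Difference = 122.6434 − 141.3082 = -18.6648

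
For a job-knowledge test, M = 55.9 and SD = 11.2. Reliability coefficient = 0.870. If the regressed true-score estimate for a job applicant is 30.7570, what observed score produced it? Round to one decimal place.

T̂ = ρX + (1 − ρ)μ  ⇒  X = (T̂ − (1 − ρ)μ) / ρ
X = (30.7570 − 0.130 × 55.9) / 0.870 = (30.7570 − 7.2670) / 0.870 = 23.4900 / 0.870 = 27.000

27.0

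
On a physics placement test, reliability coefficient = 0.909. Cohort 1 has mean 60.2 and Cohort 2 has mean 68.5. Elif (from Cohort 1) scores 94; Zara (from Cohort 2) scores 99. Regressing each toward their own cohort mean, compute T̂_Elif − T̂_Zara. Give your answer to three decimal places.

T̂_Elif = 0.909(94) + 0.091(60.2) = 90.92420
T̂_Zara = 0.909(99) + 0.091(68.5) = 96.22450
Difference = 90.92420 − 96.22450 = -5.30030

-5.300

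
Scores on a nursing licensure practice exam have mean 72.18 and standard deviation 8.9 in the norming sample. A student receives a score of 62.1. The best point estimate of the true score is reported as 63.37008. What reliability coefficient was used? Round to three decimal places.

T̂ = ρX + (1 − ρ)μ  ⇒  T̂ − μ = ρ(X − μ)
ρ = (T̂ − μ)/(X − μ) = (63.37008 − 72.18) / (62.1 − 72.18) = -8.80992 / -10.08 = 0.87400

0.874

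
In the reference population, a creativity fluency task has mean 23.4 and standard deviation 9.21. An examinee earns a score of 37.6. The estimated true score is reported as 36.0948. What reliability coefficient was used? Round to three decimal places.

0.894

T̂ = ρX + (1 − ρ)μ  ⇒  T̂ − μ = ρ(X − μ)
ρ = (T̂ − μ)/(X − μ) = (36.0948 − 23.4) / (37.6 − 23.4) = 12.6948 / 14.2 = 0.89400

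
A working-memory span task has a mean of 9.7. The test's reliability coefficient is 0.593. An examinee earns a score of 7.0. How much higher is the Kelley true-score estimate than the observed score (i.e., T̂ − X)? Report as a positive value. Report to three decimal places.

1.099

T̂ = 0.593(7.0) + 0.407(9.7) = 4.1510 + 3.9479 = 8.09890 → 8.0989
T̂ − X = 8.0989 − 7.0 = 1.0989 → 1.099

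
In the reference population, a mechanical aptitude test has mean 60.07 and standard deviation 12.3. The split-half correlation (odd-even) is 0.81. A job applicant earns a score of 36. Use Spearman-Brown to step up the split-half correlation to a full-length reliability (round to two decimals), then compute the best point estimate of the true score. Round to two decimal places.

Spearman-Brown: ρ = 2r/(1 + r) = 2(0.81)/(1 + 0.81) = 1.620/1.81 = 0.8950 → 0.90
Weight the observed score by reliability and the mean by (1 − reliability): T̂ = 0.90·36 + 0.10·60.07 = 32.40 + 6.0070 = 38.407.

38.41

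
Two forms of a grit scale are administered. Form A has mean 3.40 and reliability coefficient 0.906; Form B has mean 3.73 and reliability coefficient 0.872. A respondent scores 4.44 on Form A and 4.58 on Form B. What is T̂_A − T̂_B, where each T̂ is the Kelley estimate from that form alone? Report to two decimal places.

T̂_A = 0.906(4.44) + 0.094(3.40) = 4.3422
T̂_B = 0.872(4.58) + 0.128(3.73) = 4.4712
T̂_A − T̂_B = -0.1290

-0.13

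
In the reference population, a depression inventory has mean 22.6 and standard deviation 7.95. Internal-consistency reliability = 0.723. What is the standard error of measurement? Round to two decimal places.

4.18

SEM = SD · √(1 − ρ) = 7.95 × √0.277 = 7.95 × 0.5263 = 4.184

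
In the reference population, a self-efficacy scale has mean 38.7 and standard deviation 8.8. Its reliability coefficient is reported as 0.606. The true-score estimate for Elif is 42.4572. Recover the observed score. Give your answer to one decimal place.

T̂ = ρX + (1 − ρ)μ  ⇒  X = (T̂ − (1 − ρ)μ) / ρ
X = (42.4572 − 0.394 × 38.7) / 0.606 = (42.4572 − 15.2478) / 0.606 = 27.2094 / 0.606 = 44.900

44.9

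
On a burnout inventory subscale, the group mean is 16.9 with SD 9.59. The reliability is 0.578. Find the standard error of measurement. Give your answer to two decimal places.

SEM = SD · √(1 − ρ) = 9.59 × √0.422 = 9.59 × 0.6496 = 6.230

6.23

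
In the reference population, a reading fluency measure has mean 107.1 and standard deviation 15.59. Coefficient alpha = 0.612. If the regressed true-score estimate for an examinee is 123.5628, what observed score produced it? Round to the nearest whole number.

T̂ = ρX + (1 − ρ)μ  ⇒  X = (T̂ − (1 − ρ)μ) / ρ
X = (123.5628 − 0.388 × 107.1) / 0.612 = (123.5628 − 41.5548) / 0.612 = 82.0080 / 0.612 = 134.00

134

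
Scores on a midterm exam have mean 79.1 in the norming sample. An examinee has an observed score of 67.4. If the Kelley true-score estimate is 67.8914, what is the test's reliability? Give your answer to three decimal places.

0.958

T̂ = ρX + (1 − ρ)μ  ⇒  T̂ − μ = ρ(X − μ)
ρ = (T̂ − μ)/(X − μ) = (67.8914 − 79.1) / (67.4 − 79.1) = -11.2086 / -11.7 = 0.95800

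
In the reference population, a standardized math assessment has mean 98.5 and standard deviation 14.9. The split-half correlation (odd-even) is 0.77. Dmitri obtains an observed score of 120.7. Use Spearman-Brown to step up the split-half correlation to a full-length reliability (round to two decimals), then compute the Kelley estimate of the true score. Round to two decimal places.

117.81

Spearman-Brown: ρ = 2r/(1 + r) = 2(0.77)/(1 + 0.77) = 1.540/1.77 = 0.8701 → 0.87
Regress the observed score toward the mean by the unreliability: T̂ = 0.87·120.7 + 0.13·98.5 = 105.009 + 12.805 = 117.814.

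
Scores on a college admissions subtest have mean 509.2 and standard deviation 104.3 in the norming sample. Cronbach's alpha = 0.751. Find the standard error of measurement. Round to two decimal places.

52.05

SEM = SD · √(1 − ρ) = 104.3 × √0.249 = 104.3 × 0.4990 = 52.046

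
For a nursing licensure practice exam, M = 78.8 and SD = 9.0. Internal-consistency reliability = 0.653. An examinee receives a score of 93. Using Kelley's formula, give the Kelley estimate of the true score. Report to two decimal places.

T̂ = ρX + (1 − ρ)μ
  = 0.653 × 93 + 0.347 × 78.8
  = 60.729 + 27.3436
  = 88.073
  ≈ 88.07

88.07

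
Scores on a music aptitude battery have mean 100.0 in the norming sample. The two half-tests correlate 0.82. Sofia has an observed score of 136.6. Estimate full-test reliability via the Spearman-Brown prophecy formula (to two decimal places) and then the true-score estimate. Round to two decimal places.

132.94

Spearman-Brown: ρ = 2r/(1 + r) = 2(0.82)/(1 + 0.82) = 1.640/1.82 = 0.9011 → 0.90
T̂ = ρX + (1 − ρ)μ
  = 0.90 × 136.6 + 0.10 × 100.0
  = 122.940 + 10.000
  = 132.940
  ≈ 132.94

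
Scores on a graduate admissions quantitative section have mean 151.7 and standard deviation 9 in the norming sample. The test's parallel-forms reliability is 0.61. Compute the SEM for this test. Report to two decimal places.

5.62

SEM = SD · √(1 − ρ) = 9 × √0.39 = 9 × 0.6245 = 5.620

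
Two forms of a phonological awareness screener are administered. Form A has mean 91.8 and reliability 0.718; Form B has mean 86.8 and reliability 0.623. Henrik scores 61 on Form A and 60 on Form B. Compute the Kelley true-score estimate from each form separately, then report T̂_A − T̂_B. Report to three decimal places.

T̂_A = 0.718(61) + 0.282(91.8) = 69.68560
T̂_B = 0.623(60) + 0.377(86.8) = 70.10360
T̂_A − T̂_B = -0.41800

-0.418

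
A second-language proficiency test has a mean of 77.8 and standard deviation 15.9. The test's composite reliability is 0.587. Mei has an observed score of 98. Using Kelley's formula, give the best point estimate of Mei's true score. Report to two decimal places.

89.66

T̂ = 0.587(98) + 0.413(77.8) = 57.526 + 32.1314 = 89.657 → 89.66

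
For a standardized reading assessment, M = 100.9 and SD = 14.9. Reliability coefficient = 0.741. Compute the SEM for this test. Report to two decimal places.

7.58

SEM = SD · √(1 − ρ) = 14.9 × √0.259 = 14.9 × 0.5089 = 7.583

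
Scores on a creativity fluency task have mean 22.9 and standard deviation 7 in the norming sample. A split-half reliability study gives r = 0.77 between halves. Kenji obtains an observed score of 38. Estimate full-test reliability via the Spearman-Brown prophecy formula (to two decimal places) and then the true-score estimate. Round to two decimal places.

36.04

Spearman-Brown: ρ = 2r/(1 + r) = 2(0.77)/(1 + 0.77) = 1.540/1.77 = 0.8701 → 0.87
T̂ = ρX + (1 − ρ)μ
  = 0.87 × 38 + 0.13 × 22.9
  = 33.06 + 2.977
  = 36.037
  ≈ 36.04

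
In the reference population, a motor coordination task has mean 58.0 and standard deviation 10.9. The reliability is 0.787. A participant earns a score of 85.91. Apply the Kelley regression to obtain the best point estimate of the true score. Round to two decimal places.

79.97

T̂ = 0.787(85.91) + 0.213(58.0) = 67.61117 + 12.3540 = 79.965 → 79.97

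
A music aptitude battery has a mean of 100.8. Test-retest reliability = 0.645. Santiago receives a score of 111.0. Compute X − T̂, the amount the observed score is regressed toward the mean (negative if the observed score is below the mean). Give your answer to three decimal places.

T̂ = 0.645(111.0) + 0.355(100.8) = 71.5950 + 35.7840 = 107.37900 → 107.3790
X − T̂ = 111.0 − 107.3790 = 3.6210 → 3.621

3.621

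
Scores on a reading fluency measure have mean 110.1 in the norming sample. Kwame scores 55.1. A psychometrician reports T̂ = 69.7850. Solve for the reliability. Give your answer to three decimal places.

T̂ = ρX + (1 − ρ)μ  ⇒  T̂ − μ = ρ(X − μ)
ρ = (T̂ − μ)/(X − μ) = (69.7850 − 110.1) / (55.1 − 110.1) = -40.3150 / -55.0 = 0.73300

0.733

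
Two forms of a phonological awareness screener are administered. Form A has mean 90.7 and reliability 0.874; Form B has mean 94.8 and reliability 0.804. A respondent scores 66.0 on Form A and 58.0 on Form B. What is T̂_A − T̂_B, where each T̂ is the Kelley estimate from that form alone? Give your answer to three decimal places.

T̂_A = 0.874(66.0) + 0.126(90.7) = 69.11220
T̂_B = 0.804(58.0) + 0.196(94.8) = 65.21280
T̂_A − T̂_B = 3.89940

3.899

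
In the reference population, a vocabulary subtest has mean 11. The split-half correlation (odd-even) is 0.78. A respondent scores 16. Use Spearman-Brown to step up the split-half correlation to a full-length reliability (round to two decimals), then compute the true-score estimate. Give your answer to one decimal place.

15.4

Spearman-Brown: ρ = 2r/(1 + r) = 2(0.78)/(1 + 0.78) = 1.560/1.78 = 0.8764 → 0.88
T̂ = 0.88(16) + 0.12(11) = 14.08 + 1.32 = 15.40 → 15.4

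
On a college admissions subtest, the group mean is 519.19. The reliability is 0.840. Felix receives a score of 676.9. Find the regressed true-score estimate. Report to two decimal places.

T̂ = 0.840(676.9) + 0.160(519.19) = 568.5960 + 83.07040 = 651.666 → 651.67

651.67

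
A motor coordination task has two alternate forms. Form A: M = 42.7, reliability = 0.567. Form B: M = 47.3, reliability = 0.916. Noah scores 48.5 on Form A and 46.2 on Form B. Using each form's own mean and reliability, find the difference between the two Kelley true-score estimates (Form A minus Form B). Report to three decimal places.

-0.304

T̂_A = 0.567(48.5) + 0.433(42.7) = 45.98860
T̂_B = 0.916(46.2) + 0.084(47.3) = 46.29240
T̂_A − T̂_B = -0.30380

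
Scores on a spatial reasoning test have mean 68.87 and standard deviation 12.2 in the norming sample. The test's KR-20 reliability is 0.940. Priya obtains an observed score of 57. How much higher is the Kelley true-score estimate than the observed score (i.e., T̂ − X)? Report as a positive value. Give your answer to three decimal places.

Regress the observed score toward the mean by the unreliability: T̂ = 0.940·57 + 0.060·68.87 = 53.580 + 4.13220 = 57.71220.
T̂ − X = 57.7122 − 57 = 0.7122 → 0.712

0.712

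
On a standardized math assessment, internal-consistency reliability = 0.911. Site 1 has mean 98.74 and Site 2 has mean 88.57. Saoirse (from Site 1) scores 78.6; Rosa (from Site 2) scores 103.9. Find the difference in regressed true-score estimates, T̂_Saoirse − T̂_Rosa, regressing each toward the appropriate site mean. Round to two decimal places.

-22.14

T̂_Saoirse = 0.911(78.6) + 0.089(98.74) = 80.3925
T̂_Rosa = 0.911(103.9) + 0.089(88.57) = 102.5356
Difference = 80.3925 − 102.5356 = -22.1432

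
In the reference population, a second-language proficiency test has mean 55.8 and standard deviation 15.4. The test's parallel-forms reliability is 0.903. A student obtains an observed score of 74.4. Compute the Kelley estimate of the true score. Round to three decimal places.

72.596

Regress the observed score toward the mean by the unreliability: T̂ = 0.903·74.4 + 0.097·55.8 = 67.1832 + 5.4126 = 72.5958.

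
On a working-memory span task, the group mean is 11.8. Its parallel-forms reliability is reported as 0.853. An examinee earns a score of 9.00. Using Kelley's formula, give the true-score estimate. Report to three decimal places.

9.412

Weight the observed score by reliability and the mean by (1 − reliability): T̂ = 0.853·9.00 + 0.147·11.8 = 7.67700 + 1.7346 = 9.4116.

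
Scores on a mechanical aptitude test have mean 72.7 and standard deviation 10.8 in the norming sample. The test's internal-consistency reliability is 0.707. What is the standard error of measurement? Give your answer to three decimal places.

5.846

SEM = SD · √(1 − ρ) = 10.8 × √0.293 = 10.8 × 0.5413 = 5.8460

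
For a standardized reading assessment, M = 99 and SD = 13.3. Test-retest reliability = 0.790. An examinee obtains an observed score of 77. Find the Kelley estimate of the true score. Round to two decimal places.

T̂ = 0.790(77) + 0.210(99) = 60.830 + 20.790 = 81.620 → 81.62

81.62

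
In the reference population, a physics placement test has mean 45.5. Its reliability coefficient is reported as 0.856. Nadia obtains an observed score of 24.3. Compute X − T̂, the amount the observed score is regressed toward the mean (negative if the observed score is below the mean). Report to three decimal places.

Kelley's formula gives T̂ = 0.856·24.3 + 0.144·45.5 = 20.8008 + 6.5520 = 27.35280.
X − T̂ = 24.3 − 27.3528 = -3.0528 → -3.053

-3.053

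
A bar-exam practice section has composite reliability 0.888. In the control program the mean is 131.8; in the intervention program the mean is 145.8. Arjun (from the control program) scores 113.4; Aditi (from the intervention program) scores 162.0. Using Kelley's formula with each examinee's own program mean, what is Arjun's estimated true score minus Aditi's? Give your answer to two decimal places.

T̂_Arjun = 0.888(113.4) + 0.112(131.8) = 115.4608
T̂_Aditi = 0.888(162.0) + 0.112(145.8) = 160.1856
Difference = 115.4608 − 160.1856 = -44.7248

-44.72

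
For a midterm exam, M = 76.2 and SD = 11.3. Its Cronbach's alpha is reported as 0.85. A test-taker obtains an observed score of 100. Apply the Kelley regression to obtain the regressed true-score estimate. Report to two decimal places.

96.43

T̂ = 0.85(100) + 0.15(76.2) = 85.00 + 11.430 = 96.430 → 96.43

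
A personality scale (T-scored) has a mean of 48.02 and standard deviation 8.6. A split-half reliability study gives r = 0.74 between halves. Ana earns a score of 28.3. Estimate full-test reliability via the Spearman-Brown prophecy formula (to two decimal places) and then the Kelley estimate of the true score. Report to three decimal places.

Spearman-Brown: ρ = 2r/(1 + r) = 2(0.74)/(1 + 0.74) = 1.480/1.74 = 0.8506 → 0.85
T̂ = 0.85(28.3) + 0.15(48.02) = 24.055 + 7.2030 = 31.2580 → 31.258

31.258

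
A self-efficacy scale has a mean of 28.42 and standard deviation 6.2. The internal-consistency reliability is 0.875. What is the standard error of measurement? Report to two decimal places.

2.19

SEM = SD · √(1 − ρ) = 6.2 × √0.125 = 6.2 × 0.3536 = 2.192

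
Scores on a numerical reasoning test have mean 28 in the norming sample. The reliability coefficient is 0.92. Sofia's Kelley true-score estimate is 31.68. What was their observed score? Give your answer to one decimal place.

32.0

T̂ = ρX + (1 − ρ)μ  ⇒  X = (T̂ − (1 − ρ)μ) / ρ
X = (31.68 − 0.08 × 28) / 0.92 = (31.68 − 2.24) / 0.92 = 29.44 / 0.92 = 32.000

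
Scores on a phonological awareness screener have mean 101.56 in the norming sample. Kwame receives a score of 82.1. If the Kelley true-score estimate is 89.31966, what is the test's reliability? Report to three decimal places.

0.629

T̂ = ρX + (1 − ρ)μ  ⇒  T̂ − μ = ρ(X − μ)
ρ = (T̂ − μ)/(X − μ) = (89.31966 − 101.56) / (82.1 − 101.56) = -12.24034 / -19.46 = 0.62900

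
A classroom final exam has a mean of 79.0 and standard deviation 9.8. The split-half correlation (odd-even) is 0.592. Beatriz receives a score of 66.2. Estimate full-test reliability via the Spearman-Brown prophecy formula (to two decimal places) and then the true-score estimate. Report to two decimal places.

Spearman-Brown: ρ = 2r/(1 + r) = 2(0.592)/(1 + 0.592) = 1.1840/1.592 = 0.7437 → 0.74
Kelley's formula gives T̂ = 0.74·66.2 + 0.26·79.0 = 48.988 + 20.540 = 69.528.

69.53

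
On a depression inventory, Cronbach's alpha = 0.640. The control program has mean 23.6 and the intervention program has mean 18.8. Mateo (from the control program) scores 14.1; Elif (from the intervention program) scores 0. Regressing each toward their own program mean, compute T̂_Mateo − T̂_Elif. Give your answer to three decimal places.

10.752

T̂_Mateo = 0.640(14.1) + 0.360(23.6) = 17.52000
T̂_Elif = 0.640(0) + 0.360(18.8) = 6.76800
Difference = 17.52000 − 6.76800 = 10.75200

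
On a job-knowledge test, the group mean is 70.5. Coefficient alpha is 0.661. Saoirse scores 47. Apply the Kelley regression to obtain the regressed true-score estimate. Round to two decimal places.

T̂ = ρX + (1 − ρ)μ
  = 0.661 × 47 + 0.339 × 70.5
  = 31.067 + 23.8995
  = 54.967
  ≈ 54.97

54.97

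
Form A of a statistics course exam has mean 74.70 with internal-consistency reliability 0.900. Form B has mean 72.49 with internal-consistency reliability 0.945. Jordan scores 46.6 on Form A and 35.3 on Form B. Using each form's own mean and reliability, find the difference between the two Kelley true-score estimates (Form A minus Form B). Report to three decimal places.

12.065

T̂_A = 0.900(46.6) + 0.100(74.70) = 49.41000
T̂_B = 0.945(35.3) + 0.055(72.49) = 37.34545
T̂_A − T̂_B = 12.06455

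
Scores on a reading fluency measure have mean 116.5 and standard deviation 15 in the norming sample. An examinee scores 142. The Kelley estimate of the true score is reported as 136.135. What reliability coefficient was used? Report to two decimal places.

0.77

T̂ = ρX + (1 − ρ)μ  ⇒  T̂ − μ = ρ(X − μ)
ρ = (T̂ − μ)/(X − μ) = (136.135 − 116.5) / (142 − 116.5) = 19.635 / 25.5 = 0.7700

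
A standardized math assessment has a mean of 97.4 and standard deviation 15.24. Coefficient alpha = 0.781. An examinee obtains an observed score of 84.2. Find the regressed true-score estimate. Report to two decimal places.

87.09

T̂ = ρX + (1 − ρ)μ
  = 0.781 × 84.2 + 0.219 × 97.4
  = 65.7602 + 21.3306
  = 87.091
  ≈ 87.09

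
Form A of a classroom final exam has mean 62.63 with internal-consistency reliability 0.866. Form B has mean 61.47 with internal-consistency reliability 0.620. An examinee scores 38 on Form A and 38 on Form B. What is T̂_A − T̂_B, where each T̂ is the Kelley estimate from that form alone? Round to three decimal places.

-5.618

T̂_A = 0.866(38) + 0.134(62.63) = 41.30042
T̂_B = 0.620(38) + 0.380(61.47) = 46.91860
T̂_A − T̂_B = -5.61818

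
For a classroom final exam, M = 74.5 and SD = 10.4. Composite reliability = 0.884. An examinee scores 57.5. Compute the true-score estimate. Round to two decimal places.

T̂ = ρX + (1 − ρ)μ
  = 0.884 × 57.5 + 0.116 × 74.5
  = 50.8300 + 8.6420
  = 59.472
  ≈ 59.47

59.47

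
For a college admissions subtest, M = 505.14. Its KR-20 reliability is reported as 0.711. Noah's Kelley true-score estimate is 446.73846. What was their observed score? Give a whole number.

423

T̂ = ρX + (1 − ρ)μ  ⇒  X = (T̂ − (1 − ρ)μ) / ρ
X = (446.73846 − 0.289 × 505.14) / 0.711 = (446.73846 − 145.98546) / 0.711 = 300.75300 / 0.711 = 423.00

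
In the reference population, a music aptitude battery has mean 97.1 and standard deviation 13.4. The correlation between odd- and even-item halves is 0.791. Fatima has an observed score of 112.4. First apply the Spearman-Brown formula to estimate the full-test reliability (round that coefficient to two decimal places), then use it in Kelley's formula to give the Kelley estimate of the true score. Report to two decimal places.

110.56

Spearman-Brown: ρ = 2r/(1 + r) = 2(0.791)/(1 + 0.791) = 1.5820/1.791 = 0.8833 → 0.88
T̂ = 0.88(112.4) + 0.12(97.1) = 98.912 + 11.652 = 110.564 → 110.56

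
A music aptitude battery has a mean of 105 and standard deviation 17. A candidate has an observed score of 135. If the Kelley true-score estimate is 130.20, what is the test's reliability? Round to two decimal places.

0.84

T̂ = ρX + (1 − ρ)μ  ⇒  T̂ − μ = ρ(X − μ)
ρ = (T̂ − μ)/(X − μ) = (130.20 − 105) / (135 − 105) = 25.20 / 30.0 = 0.8400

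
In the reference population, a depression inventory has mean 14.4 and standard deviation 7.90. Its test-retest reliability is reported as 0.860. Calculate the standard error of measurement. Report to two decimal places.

SEM = SD · √(1 − ρ) = 7.90 × √0.140 = 7.90 × 0.3742 = 2.956

2.96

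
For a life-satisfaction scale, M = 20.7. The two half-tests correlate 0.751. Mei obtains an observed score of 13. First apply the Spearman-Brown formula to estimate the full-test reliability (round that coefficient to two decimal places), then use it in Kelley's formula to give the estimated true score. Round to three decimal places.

Spearman-Brown: ρ = 2r/(1 + r) = 2(0.751)/(1 + 0.751) = 1.5020/1.751 = 0.8578 → 0.86
T̂ = 0.86(13) + 0.14(20.7) = 11.18 + 2.898 = 14.0780 → 14.078

14.078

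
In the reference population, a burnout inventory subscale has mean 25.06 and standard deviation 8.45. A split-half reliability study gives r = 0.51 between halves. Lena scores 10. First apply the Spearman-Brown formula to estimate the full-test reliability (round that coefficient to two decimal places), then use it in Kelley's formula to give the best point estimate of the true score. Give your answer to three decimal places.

14.819

Spearman-Brown: ρ = 2r/(1 + r) = 2(0.51)/(1 + 0.51) = 1.020/1.51 = 0.6755 → 0.68
T̂ = 0.68(10) + 0.32(25.06) = 6.80 + 8.0192 = 14.8192 → 14.819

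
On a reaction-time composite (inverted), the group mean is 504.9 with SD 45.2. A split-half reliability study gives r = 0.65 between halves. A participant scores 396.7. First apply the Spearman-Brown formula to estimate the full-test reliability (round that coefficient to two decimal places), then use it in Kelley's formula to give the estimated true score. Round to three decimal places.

419.422

Spearman-Brown: ρ = 2r/(1 + r) = 2(0.65)/(1 + 0.65) = 1.300/1.65 = 0.7879 → 0.79
T̂ = 0.79(396.7) + 0.21(504.9) = 313.393 + 106.029 = 419.4220 → 419.422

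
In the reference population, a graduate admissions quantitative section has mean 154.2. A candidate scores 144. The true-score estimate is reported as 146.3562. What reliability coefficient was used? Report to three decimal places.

T̂ = ρX + (1 − ρ)μ  ⇒  T̂ − μ = ρ(X − μ)
ρ = (T̂ − μ)/(X − μ) = (146.3562 − 154.2) / (144 − 154.2) = -7.8438 / -10.2 = 0.76900

0.769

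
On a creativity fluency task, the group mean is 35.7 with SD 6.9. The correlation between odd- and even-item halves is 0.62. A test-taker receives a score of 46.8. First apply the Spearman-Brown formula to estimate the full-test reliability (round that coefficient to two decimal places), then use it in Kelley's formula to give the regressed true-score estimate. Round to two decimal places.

44.25

Spearman-Brown: ρ = 2r/(1 + r) = 2(0.62)/(1 + 0.62) = 1.240/1.62 = 0.7654 → 0.77
Kelley's formula gives T̂ = 0.77·46.8 + 0.23·35.7 = 36.036 + 8.211 = 44.247.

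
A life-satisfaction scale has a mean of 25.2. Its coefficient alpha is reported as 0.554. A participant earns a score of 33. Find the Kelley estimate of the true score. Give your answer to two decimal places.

29.52

T̂ = ρX + (1 − ρ)μ
  = 0.554 × 33 + 0.446 × 25.2
  = 18.282 + 11.2392
  = 29.521
  ≈ 29.52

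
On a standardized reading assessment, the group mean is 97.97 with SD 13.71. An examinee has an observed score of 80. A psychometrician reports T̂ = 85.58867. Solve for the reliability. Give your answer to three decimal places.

0.689

T̂ = ρX + (1 − ρ)μ  ⇒  T̂ − μ = ρ(X − μ)
ρ = (T̂ − μ)/(X − μ) = (85.58867 − 97.97) / (80 − 97.97) = -12.38133 / -17.97 = 0.68900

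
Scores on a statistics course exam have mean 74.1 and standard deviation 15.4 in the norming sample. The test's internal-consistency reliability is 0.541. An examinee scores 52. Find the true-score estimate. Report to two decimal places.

62.14

T̂ = 0.541(52) + 0.459(74.1) = 28.132 + 34.0119 = 62.144 → 62.14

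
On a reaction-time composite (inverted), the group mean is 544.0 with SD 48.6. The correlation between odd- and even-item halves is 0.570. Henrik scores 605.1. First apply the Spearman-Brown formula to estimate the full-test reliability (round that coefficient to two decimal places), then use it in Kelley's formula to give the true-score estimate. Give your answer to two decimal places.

Spearman-Brown: ρ = 2r/(1 + r) = 2(0.570)/(1 + 0.570) = 1.1400/1.570 = 0.7261 → 0.73
T̂ = ρX + (1 − ρ)μ
  = 0.73 × 605.1 + 0.27 × 544.0
  = 441.723 + 146.880
  = 588.603
  ≈ 588.60

588.60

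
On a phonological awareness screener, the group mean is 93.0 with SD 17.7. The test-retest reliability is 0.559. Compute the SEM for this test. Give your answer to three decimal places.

11.754

SEM = SD · √(1 − ρ) = 17.7 × √0.441 = 17.7 × 0.6641 = 11.7542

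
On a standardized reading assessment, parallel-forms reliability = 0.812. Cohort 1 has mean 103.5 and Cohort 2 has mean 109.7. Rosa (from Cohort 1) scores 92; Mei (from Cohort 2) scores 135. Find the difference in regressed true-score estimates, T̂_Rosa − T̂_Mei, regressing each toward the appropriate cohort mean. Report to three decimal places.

T̂_Rosa = 0.812(92) + 0.188(103.5) = 94.16200
T̂_Mei = 0.812(135) + 0.188(109.7) = 130.24360
Difference = 94.16200 − 130.24360 = -36.08160

-36.082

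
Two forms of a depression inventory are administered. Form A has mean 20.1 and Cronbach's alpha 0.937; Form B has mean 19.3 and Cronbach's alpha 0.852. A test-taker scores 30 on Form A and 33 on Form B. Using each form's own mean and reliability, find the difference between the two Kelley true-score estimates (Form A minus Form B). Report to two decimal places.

T̂_A = 0.937(30) + 0.063(20.1) = 29.3763
T̂_B = 0.852(33) + 0.148(19.3) = 30.9724
T̂_A − T̂_B = -1.5961

-1.60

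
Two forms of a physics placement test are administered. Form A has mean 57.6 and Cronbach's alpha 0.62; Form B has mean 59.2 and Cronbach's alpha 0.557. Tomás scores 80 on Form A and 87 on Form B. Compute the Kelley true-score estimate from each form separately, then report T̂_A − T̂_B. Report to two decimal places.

T̂_A = 0.62(80) + 0.38(57.6) = 71.4880
T̂_B = 0.557(87) + 0.443(59.2) = 74.6846
T̂_A − T̂_B = -3.1966

-3.20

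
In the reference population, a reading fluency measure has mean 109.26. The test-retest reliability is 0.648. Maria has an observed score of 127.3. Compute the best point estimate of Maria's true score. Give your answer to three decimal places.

120.950

T̂ = ρX + (1 − ρ)μ
  = 0.648 × 127.3 + 0.352 × 109.26
  = 82.4904 + 38.45952
  = 120.9499
  ≈ 120.950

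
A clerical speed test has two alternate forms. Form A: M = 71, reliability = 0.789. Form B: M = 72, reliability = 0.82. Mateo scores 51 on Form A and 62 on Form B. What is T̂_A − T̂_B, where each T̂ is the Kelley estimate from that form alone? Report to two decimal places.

-8.58

T̂_A = 0.789(51) + 0.211(71) = 55.2200
T̂_B = 0.82(62) + 0.18(72) = 63.8000
T̂_A − T̂_B = -8.5800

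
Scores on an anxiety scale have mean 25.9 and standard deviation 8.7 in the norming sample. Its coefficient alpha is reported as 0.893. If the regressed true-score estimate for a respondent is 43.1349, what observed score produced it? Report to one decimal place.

45.2

T̂ = ρX + (1 − ρ)μ  ⇒  X = (T̂ − (1 − ρ)μ) / ρ
X = (43.1349 − 0.107 × 25.9) / 0.893 = (43.1349 − 2.7713) / 0.893 = 40.3636 / 0.893 = 45.200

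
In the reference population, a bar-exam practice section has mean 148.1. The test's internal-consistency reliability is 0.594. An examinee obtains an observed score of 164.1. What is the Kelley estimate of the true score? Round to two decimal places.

T̂ = ρX + (1 − ρ)μ
  = 0.594 × 164.1 + 0.406 × 148.1
  = 97.4754 + 60.1286
  = 157.604
  ≈ 157.60

157.60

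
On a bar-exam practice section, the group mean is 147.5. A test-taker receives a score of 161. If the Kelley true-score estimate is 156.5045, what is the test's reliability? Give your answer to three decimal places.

0.667

T̂ = ρX + (1 − ρ)μ  ⇒  T̂ − μ = ρ(X − μ)
ρ = (T̂ − μ)/(X − μ) = (156.5045 − 147.5) / (161 − 147.5) = 9.0045 / 13.5 = 0.66700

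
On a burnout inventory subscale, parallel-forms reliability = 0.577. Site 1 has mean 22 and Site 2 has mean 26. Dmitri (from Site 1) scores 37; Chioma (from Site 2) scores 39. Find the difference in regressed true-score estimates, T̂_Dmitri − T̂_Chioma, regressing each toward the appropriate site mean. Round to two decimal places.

-2.85

T̂_Dmitri = 0.577(37) + 0.423(22) = 30.6550
T̂_Chioma = 0.577(39) + 0.423(26) = 33.5010
Difference = 30.6550 − 33.5010 = -2.8460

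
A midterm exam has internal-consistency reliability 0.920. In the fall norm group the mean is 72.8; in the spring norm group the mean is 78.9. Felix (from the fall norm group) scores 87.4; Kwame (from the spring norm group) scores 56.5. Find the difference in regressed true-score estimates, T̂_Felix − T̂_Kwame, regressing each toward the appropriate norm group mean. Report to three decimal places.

T̂_Felix = 0.920(87.4) + 0.080(72.8) = 86.23200
T̂_Kwame = 0.920(56.5) + 0.080(78.9) = 58.29200
Difference = 86.23200 − 58.29200 = 27.94000

27.940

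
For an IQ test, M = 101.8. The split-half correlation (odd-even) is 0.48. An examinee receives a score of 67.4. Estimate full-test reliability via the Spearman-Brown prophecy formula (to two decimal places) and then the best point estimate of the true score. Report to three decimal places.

Spearman-Brown: ρ = 2r/(1 + r) = 2(0.48)/(1 + 0.48) = 0.960/1.48 = 0.6486 → 0.65
T̂ = ρX + (1 − ρ)μ
  = 0.65 × 67.4 + 0.35 × 101.8
  = 43.810 + 35.630
  = 79.4400
  ≈ 79.440

79.440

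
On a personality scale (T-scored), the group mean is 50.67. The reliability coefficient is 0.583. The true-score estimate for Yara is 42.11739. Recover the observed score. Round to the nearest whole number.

T̂ = ρX + (1 − ρ)μ  ⇒  X = (T̂ − (1 − ρ)μ) / ρ
X = (42.11739 − 0.417 × 50.67) / 0.583 = (42.11739 − 21.12939) / 0.583 = 20.98800 / 0.583 = 36.00

36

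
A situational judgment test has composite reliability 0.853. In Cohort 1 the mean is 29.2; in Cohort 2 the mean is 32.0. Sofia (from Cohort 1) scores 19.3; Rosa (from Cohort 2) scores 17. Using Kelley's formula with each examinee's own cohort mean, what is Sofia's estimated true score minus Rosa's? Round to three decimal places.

1.550

T̂_Sofia = 0.853(19.3) + 0.147(29.2) = 20.75530
T̂_Rosa = 0.853(17) + 0.147(32.0) = 19.20500
Difference = 20.75530 − 19.20500 = 1.55030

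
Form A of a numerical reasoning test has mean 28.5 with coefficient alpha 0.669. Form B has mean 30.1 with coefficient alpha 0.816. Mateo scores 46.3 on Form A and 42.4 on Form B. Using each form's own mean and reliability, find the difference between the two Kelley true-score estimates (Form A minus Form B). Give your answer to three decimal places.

0.271

T̂_A = 0.669(46.3) + 0.331(28.5) = 40.40820
T̂_B = 0.816(42.4) + 0.184(30.1) = 40.13680
T̂_A − T̂_B = 0.27140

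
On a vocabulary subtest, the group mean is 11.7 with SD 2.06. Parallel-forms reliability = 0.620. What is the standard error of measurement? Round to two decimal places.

SEM = SD · √(1 − ρ) = 2.06 × √0.380 = 2.06 × 0.6164 = 1.270

1.27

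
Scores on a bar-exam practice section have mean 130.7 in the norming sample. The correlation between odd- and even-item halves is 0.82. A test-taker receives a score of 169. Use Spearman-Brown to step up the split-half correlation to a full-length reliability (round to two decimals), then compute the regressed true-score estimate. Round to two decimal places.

165.17

Spearman-Brown: ρ = 2r/(1 + r) = 2(0.82)/(1 + 0.82) = 1.640/1.82 = 0.9011 → 0.90
Weight the observed score by reliability and the mean by (1 − reliability): T̂ = 0.90·169 + 0.10·130.7 = 152.10 + 13.070 = 165.170.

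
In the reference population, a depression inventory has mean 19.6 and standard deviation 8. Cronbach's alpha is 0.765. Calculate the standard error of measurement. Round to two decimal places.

SEM = SD · √(1 − ρ) = 8 × √0.235 = 8 × 0.4848 = 3.878

3.88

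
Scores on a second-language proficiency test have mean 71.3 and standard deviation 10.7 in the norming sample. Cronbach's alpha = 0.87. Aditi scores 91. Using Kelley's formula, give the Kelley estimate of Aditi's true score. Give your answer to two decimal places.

T̂ = ρX + (1 − ρ)μ
  = 0.87 × 91 + 0.13 × 71.3
  = 79.17 + 9.269
  = 88.439
  ≈ 88.44

88.44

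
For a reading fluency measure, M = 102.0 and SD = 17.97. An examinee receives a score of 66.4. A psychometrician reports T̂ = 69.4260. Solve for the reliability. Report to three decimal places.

T̂ = ρX + (1 − ρ)μ  ⇒  T̂ − μ = ρ(X − μ)
ρ = (T̂ − μ)/(X − μ) = (69.4260 − 102.0) / (66.4 − 102.0) = -32.5740 / -35.6 = 0.91500

0.915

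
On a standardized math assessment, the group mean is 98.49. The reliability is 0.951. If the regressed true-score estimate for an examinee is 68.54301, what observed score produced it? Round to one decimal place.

67.0

T̂ = ρX + (1 − ρ)μ  ⇒  X = (T̂ − (1 − ρ)μ) / ρ
X = (68.54301 − 0.049 × 98.49) / 0.951 = (68.54301 − 4.82601) / 0.951 = 63.71700 / 0.951 = 67.000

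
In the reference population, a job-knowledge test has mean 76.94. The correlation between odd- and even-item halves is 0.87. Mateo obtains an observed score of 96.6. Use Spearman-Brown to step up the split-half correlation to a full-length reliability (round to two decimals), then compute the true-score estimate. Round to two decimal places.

95.22

Spearman-Brown: ρ = 2r/(1 + r) = 2(0.87)/(1 + 0.87) = 1.740/1.87 = 0.9305 → 0.93
T̂ = ρX + (1 − ρ)μ
  = 0.93 × 96.6 + 0.07 × 76.94
  = 89.838 + 5.3858
  = 95.224
  ≈ 95.22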